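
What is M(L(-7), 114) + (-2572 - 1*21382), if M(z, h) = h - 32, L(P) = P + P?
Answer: -23872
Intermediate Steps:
L(P) = 2*P
M(z, h) = -32 + h
M(L(-7), 114) + (-2572 - 1*21382) = (-32 + 114) + (-2572 - 1*21382) = 82 + (-2572 - 21382) = 82 - 23954 = -23872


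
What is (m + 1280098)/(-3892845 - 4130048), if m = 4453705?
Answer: -5733803/8022893 ≈ -0.71468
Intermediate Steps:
(m + 1280098)/(-3892845 - 4130048) = (4453705 + 1280098)/(-3892845 - 4130048) = 5733803/(-8022893) = 5733803*(-1/8022893) = -5733803/8022893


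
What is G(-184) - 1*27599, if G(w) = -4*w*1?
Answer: -26863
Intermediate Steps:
G(w) = -4*w
G(-184) - 1*27599 = -4*(-184) - 1*27599 = 736 - 27599 = -26863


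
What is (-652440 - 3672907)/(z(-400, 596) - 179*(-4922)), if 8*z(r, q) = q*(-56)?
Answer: -4325347/876866 ≈ -4.9327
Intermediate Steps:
z(r, q) = -7*q (z(r, q) = (q*(-56))/8 = (-56*q)/8 = -7*q)
(-652440 - 3672907)/(z(-400, 596) - 179*(-4922)) = (-652440 - 3672907)/(-7*596 - 179*(-4922)) = -4325347/(-4172 + 881038) = -4325347/876866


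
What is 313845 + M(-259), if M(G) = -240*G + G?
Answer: 375746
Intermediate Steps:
M(G) = -239*G
313845 + M(-259) = 313845 - 239*(-259) = 313845 + 61901 = 375746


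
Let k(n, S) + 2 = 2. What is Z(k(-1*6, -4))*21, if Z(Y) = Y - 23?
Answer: -483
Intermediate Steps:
k(n, S) = 0 (k(n, S) = -2 + 2 = 0)
Z(Y) = -23 + Y
Z(k(-1*6, -4))*21 = (-23 + 0)*21 = -23*21 = -483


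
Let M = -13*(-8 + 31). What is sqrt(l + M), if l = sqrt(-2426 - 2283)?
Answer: sqrt(-299 + I*sqrt(4709)) ≈ 1.9715 + 17.404*I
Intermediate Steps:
l = I*sqrt(4709) (l = sqrt(-4709) = I*sqrt(4709) ≈ 68.622*I)
M = -299 (M = -13*23 = -299)
sqrt(l + M) = sqrt(I*sqrt(4709) - 299) = sqrt(-299 + I*sqrt(4709))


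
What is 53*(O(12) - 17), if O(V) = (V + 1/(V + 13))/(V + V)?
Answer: -524647/600 ≈ -874.41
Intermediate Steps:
O(V) = (V + 1/(13 + V))/(2*V) (O(V) = (V + 1/(13 + V))/((2*V)) = (V + 1/(13 + V))*(1/(2*V)) = (V + 1/(13 + V))/(2*V))
53*(O(12) - 17) = 53*((½)*(1 + 12² + 13*12)/(12*(13 + 12)) - 17) = 53*((½)*(1/12)*(1 + 144 + 156)/25 - 17) = 53*((½)*(1/12)*(1/25)*301 - 17) = 53*(301/600 - 17) = 53*(-9899/600) = -524647/600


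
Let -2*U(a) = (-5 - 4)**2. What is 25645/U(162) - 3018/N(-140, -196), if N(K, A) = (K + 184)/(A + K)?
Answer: 19970282/891 ≈ 22413.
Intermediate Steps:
N(K, A) = (184 + K)/(A + K)
U(a) = -81/2 (U(a) = -(-5 - 4)**2/2 = -1/2*(-9)**2 = -1/2*81 = -81/2)
25645/U(162) - 3018/N(-140, -196) = 25645/(-81/2) - 3018*(-196 - 140)/(184 - 140) = 25645*(-2/81) - 3018/(44/(-336)) = -51290/81 - 3018/((-1/336*44)) = -51290/81 - 3018/(-11/84) = -51290/81 - 3018*(-84/11) = -51290/81 + 253512/11 = 19970282/891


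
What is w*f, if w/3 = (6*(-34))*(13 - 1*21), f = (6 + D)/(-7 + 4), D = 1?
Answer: -11424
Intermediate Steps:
f = -7/3 (f = (6 + 1)/(-7 + 4) = 7/(-3) = 7*(-⅓) = -7/3 ≈ -2.3333)
w = 4896 (w = 3*((6*(-34))*(13 - 1*21)) = 3*(-204*(13 - 21)) = 3*(-204*(-8)) = 3*1632 = 4896)
w*f = 4896*(-7/3) = -11424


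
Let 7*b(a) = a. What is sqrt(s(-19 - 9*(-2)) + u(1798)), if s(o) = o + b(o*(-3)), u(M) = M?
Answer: 3*sqrt(9786)/7 ≈ 42.396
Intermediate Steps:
b(a) = a/7
s(o) = 4*o/7 (s(o) = o + (o*(-3))/7 = o + (-3*o)/7 = o - 3*o/7 = 4*o/7)
sqrt(s(-19 - 9*(-2)) + u(1798)) = sqrt(4*(-19 - 9*(-2))/7 + 1798) = sqrt(4*(-19 + 18)/7 + 1798) = sqrt((4/7)*(-1) + 1798) = sqrt(-4/7 + 1798) = sqrt(12582/7) = 3*sqrt(9786)/7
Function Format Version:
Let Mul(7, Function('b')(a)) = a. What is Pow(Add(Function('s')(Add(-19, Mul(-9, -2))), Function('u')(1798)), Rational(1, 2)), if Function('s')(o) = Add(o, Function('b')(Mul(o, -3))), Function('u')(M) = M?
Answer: Mul(Rational(3, 7), Pow(9786, Rational(1, 2))) ≈ 42.396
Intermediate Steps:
Function('b')(a) = Mul(Rational(1, 7), a)
Function('s')(o) = Mul(Rational(4, 7), o) (Function('s')(o) = Add(o, Mul(Rational(1, 7), Mul(o, -3))) = Add(o, Mul(Rational(1, 7), Mul(-3, o))) = Add(o, Mul(Rational(-3, 7), o)) = Mul(Rational(4, 7), o))
Pow(Add(Function('s')(Add(-19, Mul(-9, -2))), Function('u')(1798)), Rational(1, 2)) = Pow(Add(Mul(Rational(4, 7), Add(-19, Mul(-9, -2))), 1798), Rational(1, 2)) = Pow(Add(Mul(Rational(4, 7), Add(-19, 18)), 1798), Rational(1, 2)) = Pow(Add(Mul(Rational(4, 7), -1), 1798), Rational(1, 2)) = Pow(Add(Rational(-4, 7), 1798), Rational(1, 2)) = Pow(Rational(12582, 7), Rational(1, 2)) = Mul(Rational(3, 7), Pow(9786, Rational(1, 2)))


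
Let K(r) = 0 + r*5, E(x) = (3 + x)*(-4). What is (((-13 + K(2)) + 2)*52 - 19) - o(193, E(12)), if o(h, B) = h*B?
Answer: 11509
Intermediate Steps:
E(x) = -12 - 4*x
K(r) = 5*r (K(r) = 0 + 5*r = 5*r)
o(h, B) = B*h
(((-13 + K(2)) + 2)*52 - 19) - o(193, E(12)) = (((-13 + 5*2) + 2)*52 - 19) - (-12 - 4*12)*193 = (((-13 + 10) + 2)*52 - 19) - (-12 - 48)*193 = ((-3 + 2)*52 - 19) - (-60)*193 = (-1*52 - 19) - 1*(-11580) = (-52 - 19) + 11580 = -71 + 11580 = 11509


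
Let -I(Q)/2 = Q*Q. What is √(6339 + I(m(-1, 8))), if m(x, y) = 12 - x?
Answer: √6001 ≈ 77.466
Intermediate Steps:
I(Q) = -2*Q² (I(Q) = -2*Q*Q = -2*Q²)
√(6339 + I(m(-1, 8))) = √(6339 - 2*(12 - 1*(-1))²) = √(6339 - 2*(12 + 1)²) = √(6339 - 2*13²) = √(6339 - 2*169) = √(6339 - 338) = √6001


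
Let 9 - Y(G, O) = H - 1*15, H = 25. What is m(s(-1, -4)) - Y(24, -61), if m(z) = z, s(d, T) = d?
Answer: 0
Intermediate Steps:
Y(G, O) = -1 (Y(G, O) = 9 - (25 - 1*15) = 9 - (25 - 15) = 9 - 1*10 = 9 - 10 = -1)
m(s(-1, -4)) - Y(24, -61) = -1 - 1*(-1) = -1 + 1 = 0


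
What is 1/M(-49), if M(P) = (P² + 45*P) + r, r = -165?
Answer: 1/31 ≈ 0.032258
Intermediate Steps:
M(P) = -165 + P² + 45*P (M(P) = (P² + 45*P) - 165 = -165 + P² + 45*P)
1/M(-49) = 1/(-165 + (-49)² + 45*(-49)) = 1/(-165 + 2401 - 2205) = 1/31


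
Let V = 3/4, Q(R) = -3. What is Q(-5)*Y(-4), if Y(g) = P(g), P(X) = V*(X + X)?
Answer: 18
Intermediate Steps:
V = 3/4 (V = 3*(1/4) = 3/4 ≈ 0.75000)
P(X) = 3*X/2 (P(X) = 3*(X + X)/4 = 3*(2*X)/4 = 3*X/2)
Y(g) = 3*g/2
Q(-5)*Y(-4) = -9*(-4)/2 = -3*(-6) = 18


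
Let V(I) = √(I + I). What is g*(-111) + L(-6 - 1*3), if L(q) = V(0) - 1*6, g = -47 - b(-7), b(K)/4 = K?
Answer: 2103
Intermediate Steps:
b(K) = 4*K
V(I) = √2*√I (V(I) = √(2*I) = √2*√I)
g = -19 (g = -47 - 4*(-7) = -47 - 1*(-28) = -47 + 28 = -19)
L(q) = -6 (L(q) = √2*√0 - 1*6 = √2*0 - 6 = 0 - 6 = -6)
g*(-111) + L(-6 - 1*3) = -19*(-111) - 6 = 2109 - 6 = 2103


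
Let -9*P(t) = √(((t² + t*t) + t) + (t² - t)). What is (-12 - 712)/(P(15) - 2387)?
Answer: 2592282/8546641 - 1810*√3/8546641 ≈ 0.30294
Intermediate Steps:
P(t) = -√3*√(t²)/9 (P(t) = -√(((t² + t*t) + t) + (t² - t))/9 = -√(((t² + t²) + t) + (t² - t))/9 = -√((2*t² + t) + (t² - t))/9 = -√((t + 2*t²) + (t² - t))/9 = -√3*√(t²)/9)
(-12 - 712)/(P(15) - 2387) = (-12 - 712)/(-√3*√(15²)/9 - 2387) = -724/(-√3*√225/9 - 2387) = -724/(-⅑*√3*15 - 2387) = -724/(-5*√3/3 - 2387) = -724/(-2387 - 5*√3/3)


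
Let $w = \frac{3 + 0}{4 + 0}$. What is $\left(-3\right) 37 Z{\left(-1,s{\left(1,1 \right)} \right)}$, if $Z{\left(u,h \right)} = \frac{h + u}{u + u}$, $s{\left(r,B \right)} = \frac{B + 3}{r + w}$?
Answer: $\frac{999}{14} \approx 71.357$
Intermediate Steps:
$w = \frac{3}{4} \approx 0.75$
$s{\left(r,B \right)} = \frac{3 + B}{\frac{3}{4} + r}$ ($s{\left(r,B \right)} = \frac{B + 3}{r + \frac{3}{4}} = \frac{3 + B}{\frac{3}{4} + r}$)
$Z{\left(u,h \right)} = \frac{h + u}{2 u}$
$\left(-3\right) 37 Z{\left(-1,s{\left(1,1 \right)} \right)} = \left(-3\right) 37 \frac{\frac{4 \left(3 + 1\right)}{3 + 4 \cdot 1} - 1}{2 \left(-1\right)} = - 111 \cdot \frac{1}{2} \left(-1\right) \left(4 \frac{1}{3 + 4} \cdot 4 - 1\right) = - 111 \cdot \frac{1}{2} \left(-1\right) \left(4 \cdot \frac{1}{7} \cdot 4 - 1\right) = - 111 \cdot \frac{1}{2} \left(-1\right) \left(\frac{16}{7} - 1\right) = - 111 \cdot \frac{1}{2} \left(-1\right) \frac{9}{7} = \left(-111\right) \left(- \frac{9}{14}\right) = \frac{999}{14}$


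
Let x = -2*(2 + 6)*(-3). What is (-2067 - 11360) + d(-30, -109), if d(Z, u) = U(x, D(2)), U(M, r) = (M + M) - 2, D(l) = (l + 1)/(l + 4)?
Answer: -13333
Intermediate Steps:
x = 48 (x = -2*8*(-3) = -16*(-3) = 48)
D(l) = (1 + l)/(4 + l)
U(M, r) = -2 + 2*M (U(M, r) = 2*M - 2 = -2 + 2*M)
d(Z, u) = 94 (d(Z, u) = -2 + 2*48 = -2 + 96 = 94)
(-2067 - 11360) + d(-30, -109) = (-2067 - 11360) + 94 = -13427 + 94 = -13333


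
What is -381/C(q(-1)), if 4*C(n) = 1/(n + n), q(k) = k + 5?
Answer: -12192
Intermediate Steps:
q(k) = 5 + k
C(n) = 1/(8*n) (C(n) = 1/(4*(n + n)) = 1/(4*((2*n))) = (1/(2*n))/4 = 1/(8*n))
-381/C(q(-1)) = -381/(1/(8*(5 - 1))) = -381/((⅛)/4) = -381/((⅛)*(¼)) = -381/1/32 = -381*32 = -12192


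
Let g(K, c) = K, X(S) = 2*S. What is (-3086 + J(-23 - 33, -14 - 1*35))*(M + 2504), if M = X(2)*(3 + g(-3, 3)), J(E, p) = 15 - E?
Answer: -7549560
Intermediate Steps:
M = 0 (M = (2*2)*(3 - 3) = 4*0 = 0)
(-3086 + J(-23 - 33, -14 - 1*35))*(M + 2504) = (-3086 + (15 - (-23 - 33)))*(0 + 2504) = (-3086 + (15 - 1*(-56)))*2504 = (-3086 + (15 + 56))*2504 = (-3086 + 71)*2504 = -3015*2504 = -7549560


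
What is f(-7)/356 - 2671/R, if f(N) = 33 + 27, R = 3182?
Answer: -189989/283198 ≈ -0.67087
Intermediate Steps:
f(N) = 60
f(-7)/356 - 2671/R = 60/356 - 2671/3182 = 60*(1/356) - 2671*1/3182 = 15/89 - 2671/3182 = -189989/283198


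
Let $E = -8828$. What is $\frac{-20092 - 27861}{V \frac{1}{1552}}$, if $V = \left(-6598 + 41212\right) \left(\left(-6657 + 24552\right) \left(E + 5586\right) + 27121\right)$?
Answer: $\frac{37211528}{1003606432983} \approx 3.7078 \cdot 10^{-5}$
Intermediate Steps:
$V = -2007212865966$ ($V = \left(-6598 + 41212\right) \left(\left(-6657 + 24552\right) \left(-8828 + 5586\right) + 27121\right) = 34614 \left(17895 \left(-3242\right) + 27121\right) = 34614 \left(-58015590 + 27121\right) = 34614 \left(-57988469\right) = -2007212865966$)
$\frac{-20092 - 27861}{V \frac{1}{1552}} = \frac{-20092 - 27861}{\left(-2007212865966\right) \frac{1}{1552}} = - \frac{47953}{- \frac{1003606432983}{776}} = \left(-47953\right) \left(- \frac{776}{1003606432983}\right) = \frac{37211528}{1003606432983}$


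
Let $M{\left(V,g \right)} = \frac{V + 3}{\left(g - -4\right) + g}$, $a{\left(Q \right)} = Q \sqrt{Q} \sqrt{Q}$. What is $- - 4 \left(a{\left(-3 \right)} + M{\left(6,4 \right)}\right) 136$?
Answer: $5304$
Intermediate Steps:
$a{\left(Q \right)} = Q^{2}$ ($a{\left(Q \right)} = Q^{\frac{3}{2}} \sqrt{Q} = Q^{2}$)
$M{\left(V,g \right)} = \frac{3 + V}{4 + 2 g}$ ($M{\left(V,g \right)} = \frac{3 + V}{\left(g + 4\right) + g} = \frac{3 + V}{\left(4 + g\right) + g} = \frac{3 + V}{4 + 2 g}$)
$- - 4 \left(a{\left(-3 \right)} + M{\left(6,4 \right)}\right) 136 = - - 4 \left(\left(-3\right)^{2} + \frac{3 + 6}{2 \left(2 + 4\right)}\right) 136 = - - 4 \left(9 + \frac{1}{2} \cdot \frac{1}{6} \cdot 9\right) 136 = - - 4 \left(9 + \frac{3}{4}\right) 136 = - \left(-4\right) \frac{39}{4} \cdot 136 = - \left(-39\right) 136 = \left(-1\right) \left(-5304\right) = 5304$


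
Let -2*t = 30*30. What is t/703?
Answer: -450/703 ≈ -0.64011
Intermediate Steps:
t = -450 (t = -15*30 = -½*900 = -450)
t/703 = -450/703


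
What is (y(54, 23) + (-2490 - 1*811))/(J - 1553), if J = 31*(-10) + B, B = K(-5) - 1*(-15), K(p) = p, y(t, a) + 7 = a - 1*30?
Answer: 195/109 ≈ 1.7890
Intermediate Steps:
y(t, a) = -37 + a (y(t, a) = -7 + (a - 1*30) = -7 + (a - 30) = -7 + (-30 + a) = -37 + a)
B = 10 (B = -5 - 1*(-15) = -5 + 15 = 10)
J = -300 (J = 31*(-10) + 10 = -310 + 10 = -300)
(y(54, 23) + (-2490 - 1*811))/(J - 1553) = ((-37 + 23) + (-2490 - 1*811))/(-300 - 1553) = (-14 + (-2490 - 811))/(-1853) = (-14 - 3301)*(-1/1853) = -3315*(-1/1853) = 195/109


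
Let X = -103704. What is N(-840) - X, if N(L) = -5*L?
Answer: 107904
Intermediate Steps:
N(-840) - X = -5*(-840) - 1*(-103704) = 4200 + 103704 = 107904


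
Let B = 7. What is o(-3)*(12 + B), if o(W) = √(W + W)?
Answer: 19*I*√6 ≈ 46.54*I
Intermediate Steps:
o(W) = √2*√W (o(W) = √(2*W) = √2*√W)
o(-3)*(12 + B) = (√2*√(-3))*(12 + 7) = (√2*(I*√3))*19 = (I*√6)*19 = 19*I*√6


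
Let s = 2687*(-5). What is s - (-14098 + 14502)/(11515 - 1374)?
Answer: -136244739/10141 ≈ -13435.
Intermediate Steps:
s = -13435
s - (-14098 + 14502)/(11515 - 1374) = -13435 - (-14098 + 14502)/(11515 - 1374) = -13435 - 404/10141 = -136244739/10141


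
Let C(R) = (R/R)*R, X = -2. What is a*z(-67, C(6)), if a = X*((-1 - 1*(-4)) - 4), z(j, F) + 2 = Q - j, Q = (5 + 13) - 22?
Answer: 122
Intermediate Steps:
Q = -4 (Q = 18 - 22 = -4)
C(R) = R (C(R) = 1*R = R)
z(j, F) = -6 - j (z(j, F) = -2 + (-4 - j) = -6 - j)
a = 2 (a = -2*((-1 - 1*(-4)) - 4) = -2*((-1 + 4) - 4) = -2*(3 - 4) = -2*(-1) = 2)
a*z(-67, C(6)) = 2*(-6 - 1*(-67)) = 2*(-6 + 67) = 2*61 = 122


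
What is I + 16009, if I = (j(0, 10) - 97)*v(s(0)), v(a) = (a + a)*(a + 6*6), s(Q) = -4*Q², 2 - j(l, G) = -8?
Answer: 16009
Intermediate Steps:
j(l, G) = 10 (j(l, G) = 2 - 1*(-8) = 2 + 8 = 10)
v(a) = 2*a*(36 + a) (v(a) = (2*a)*(a + 36) = (2*a)*(36 + a) = 2*a*(36 + a))
I = 0 (I = (10 - 97)*(2*(-4*0²)*(36 - 4*0²)) = -174*(-4*0)*(36 - 4*0) = -174*0*(36 + 0) = -174*0*36 = -87*0 = 0)
I + 16009 = 0 + 16009 = 16009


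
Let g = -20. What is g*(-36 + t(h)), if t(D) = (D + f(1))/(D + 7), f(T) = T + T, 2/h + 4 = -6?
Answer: 12150/17 ≈ 714.71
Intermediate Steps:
h = -⅕ (h = 2/(-4 - 6) = 2/(-10) = 2*(-⅒) = -⅕ ≈ -0.20000)
f(T) = 2*T
t(D) = (2 + D)/(7 + D) (t(D) = (D + 2*1)/(D + 7) = (D + 2)/(7 + D) = (2 + D)/(7 + D))
g*(-36 + t(h)) = -20*(-36 + (2 - ⅕)/(7 - ⅕)) = -20*(-36 + (9/5)/(34/5)) = -20*(-36 + (5/34)*(9/5)) = -20*(-36 + 9/34) = -20*(-1215/34) = 12150/17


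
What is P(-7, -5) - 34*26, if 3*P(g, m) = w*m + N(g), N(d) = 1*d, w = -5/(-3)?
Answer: -8002/9 ≈ -889.11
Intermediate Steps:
w = 5/3 (w = -5*(-1/3) = 5/3 ≈ 1.6667)
N(d) = d
P(g, m) = g/3 + 5*m/9 (P(g, m) = (5*m/3 + g)/3 = (g + 5*m/3)/3 = g/3 + 5*m/9)
P(-7, -5) - 34*26 = ((1/3)*(-7) + (5/9)*(-5)) - 34*26 = (-7/3 - 25/9) - 884 = -46/9 - 884 = -8002/9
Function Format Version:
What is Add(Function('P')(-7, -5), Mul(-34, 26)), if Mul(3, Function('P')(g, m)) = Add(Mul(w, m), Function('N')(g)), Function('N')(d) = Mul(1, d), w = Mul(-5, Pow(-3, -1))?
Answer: Rational(-8002, 9) ≈ -889.11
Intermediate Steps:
w = Rational(5, 3) (w = Mul(-5, Rational(-1, 3)) = Rational(5, 3) ≈ 1.6667)
Function('N')(d) = d
Function('P')(g, m) = Add(Mul(Rational(1, 3), g), Mul(Rational(5, 9), m)) (Function('P')(g, m) = Mul(Rational(1, 3), Add(Mul(Rational(5, 3), m), g)) = Mul(Rational(1, 3), Add(g, Mul(Rational(5, 3), m))) = Add(Mul(Rational(1, 3), g), Mul(Rational(5, 9), m)))
Add(Function('P')(-7, -5), Mul(-34, 26)) = Add(Add(Mul(Rational(1, 3), -7), Mul(Rational(5, 9), -5)), Mul(-34, 26)) = Add(Add(Rational(-7, 3), Rational(-25, 9)), -884) = Add(Rational(-46, 9), -884) = Rational(-8002, 9)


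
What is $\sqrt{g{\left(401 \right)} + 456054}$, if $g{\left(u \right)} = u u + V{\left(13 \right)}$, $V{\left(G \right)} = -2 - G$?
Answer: $2 \sqrt{154210} \approx 785.39$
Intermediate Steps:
$g{\left(u \right)} = -15 + u^{2}$ ($g{\left(u \right)} = u u - 15 = u^{2} - 15 = -15 + u^{2}$)
$\sqrt{g{\left(401 \right)} + 456054} = \sqrt{\left(-15 + 401^{2}\right) + 456054} = \sqrt{\left(-15 + 160801\right) + 456054} = \sqrt{160786 + 456054} = \sqrt{616840} = 2 \sqrt{154210}$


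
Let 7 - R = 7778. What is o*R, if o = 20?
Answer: -155420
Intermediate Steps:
R = -7771 (R = 7 - 1*7778 = 7 - 7778 = -7771)
o*R = 20*(-7771) = -155420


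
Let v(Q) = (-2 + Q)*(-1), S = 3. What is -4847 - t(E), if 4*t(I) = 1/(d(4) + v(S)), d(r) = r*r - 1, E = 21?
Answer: -271433/56 ≈ -4847.0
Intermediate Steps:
d(r) = -1 + r**2 (d(r) = r**2 - 1 = -1 + r**2)
v(Q) = 2 - Q
t(I) = 1/56 (t(I) = 1/(4*((-1 + 4**2) + (2 - 1*3))) = 1/(4*((-1 + 16) + (2 - 3))) = 1/(4*(15 - 1)) = (1/4)/14 = (1/4)*(1/14) = 1/56)
-4847 - t(E) = -4847 - 1*1/56 = -4847 - 1/56 = -271433/56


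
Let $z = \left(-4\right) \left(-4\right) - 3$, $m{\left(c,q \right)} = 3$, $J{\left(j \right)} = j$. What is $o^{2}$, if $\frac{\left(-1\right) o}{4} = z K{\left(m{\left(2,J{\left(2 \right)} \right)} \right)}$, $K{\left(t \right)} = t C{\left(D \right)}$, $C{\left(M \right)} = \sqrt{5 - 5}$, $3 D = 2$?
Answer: $0$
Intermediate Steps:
$D = \frac{2}{3}$ ($D = \frac{1}{3} \cdot 2 = \frac{2}{3} \approx 0.66667$)
$z = 13$ ($z = 16 - 3 = 13$)
$C{\left(M \right)} = 0$ ($C{\left(M \right)} = \sqrt{0} = 0$)
$K{\left(t \right)} = 0$ ($K{\left(t \right)} = t 0 = 0$)
$o = 0$ ($o = - 4 \cdot 13 \cdot 0 = \left(-4\right) 0 = 0$)
$o^{2} = 0^{2} = 0$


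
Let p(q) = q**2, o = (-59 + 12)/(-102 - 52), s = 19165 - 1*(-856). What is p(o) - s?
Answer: -474815827/23716 ≈ -20021.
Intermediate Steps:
s = 20021 (s = 19165 + 856 = 20021)
o = 47/154 (o = -47/(-154) = -47*(-1/154) = 47/154 ≈ 0.30519)
p(o) - s = (47/154)**2 - 1*20021 = 2209/23716 - 20021 = -474815827/23716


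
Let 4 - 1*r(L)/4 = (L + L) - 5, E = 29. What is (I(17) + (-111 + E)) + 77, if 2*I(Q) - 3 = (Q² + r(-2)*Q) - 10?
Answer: 578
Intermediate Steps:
r(L) = 36 - 8*L (r(L) = 16 - 4*((L + L) - 5) = 16 - 4*(2*L - 5) = 16 - 4*(-5 + 2*L) = 16 + (20 - 8*L) = 36 - 8*L)
I(Q) = -7/2 + Q²/2 + 26*Q (I(Q) = 3/2 + ((Q² + (36 - 8*(-2))*Q) - 10)/2 = 3/2 + ((Q² + (36 + 16)*Q) - 10)/2 = 3/2 + ((Q² + 52*Q) - 10)/2 = 3/2 + (-10 + Q² + 52*Q)/2 = 3/2 + (-5 + Q²/2 + 26*Q) = -7/2 + Q²/2 + 26*Q)
(I(17) + (-111 + E)) + 77 = ((-7/2 + (½)*17² + 26*17) + (-111 + 29)) + 77 = ((-7/2 + (½)*289 + 442) - 82) + 77 = ((-7/2 + 289/2 + 442) - 82) + 77 = (583 - 82) + 77 = 501 + 77 = 578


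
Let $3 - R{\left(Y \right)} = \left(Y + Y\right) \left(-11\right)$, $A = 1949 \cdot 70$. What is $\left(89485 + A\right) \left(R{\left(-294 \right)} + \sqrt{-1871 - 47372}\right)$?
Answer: $-1460540475 + 225915 i \sqrt{49243} \approx -1.4605 \cdot 10^{9} + 5.0132 \cdot 10^{7} i$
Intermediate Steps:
$A = 136430$
$R{\left(Y \right)} = 3 + 22 Y$ ($R{\left(Y \right)} = 3 - \left(Y + Y\right) \left(-11\right) = 3 - 2 Y \left(-11\right) = 3 - - 22 Y = 3 + 22 Y$)
$\left(89485 + A\right) \left(R{\left(-294 \right)} + \sqrt{-1871 - 47372}\right) = \left(89485 + 136430\right) \left(\left(3 + 22 \left(-294\right)\right) + \sqrt{-1871 - 47372}\right) = 225915 \left(\left(3 - 6468\right) + \sqrt{-49243}\right) = 225915 \left(-6465 + i \sqrt{49243}\right) = -1460540475 + 225915 i \sqrt{49243}$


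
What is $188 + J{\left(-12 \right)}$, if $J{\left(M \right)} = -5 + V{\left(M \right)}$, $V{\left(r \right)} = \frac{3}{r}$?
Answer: $\frac{731}{4} \approx 182.75$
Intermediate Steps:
$J{\left(M \right)} = -5 + \frac{3}{M}$
$188 + J{\left(-12 \right)} = 188 - \left(5 - \frac{3}{-12}\right) = 188 + \left(-5 + 3 \left(- \frac{1}{12}\right)\right) = 188 - \frac{21}{4} = \frac{731}{4}$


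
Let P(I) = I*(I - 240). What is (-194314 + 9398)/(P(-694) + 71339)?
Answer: -184916/719535 ≈ -0.25699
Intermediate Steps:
P(I) = I*(-240 + I)
(-194314 + 9398)/(P(-694) + 71339) = (-194314 + 9398)/(-694*(-240 - 694) + 71339) = -184916/(-694*(-934) + 71339) = -184916/(648196 + 71339) = -184916/719535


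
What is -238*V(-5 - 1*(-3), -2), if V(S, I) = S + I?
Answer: 952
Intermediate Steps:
V(S, I) = I + S
-238*V(-5 - 1*(-3), -2) = -238*(-2 + (-5 - 1*(-3))) = -238*(-2 + (-5 + 3)) = -238*(-2 - 2) = -238*(-4) = 952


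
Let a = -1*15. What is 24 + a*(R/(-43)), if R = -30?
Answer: 582/43 ≈ 13.535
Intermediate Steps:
a = -15
24 + a*(R/(-43)) = 24 - (-450)/(-43) = 24 - (-450)*(-1)/43 = 24 - 15*30/43 = 24 - 450/43 = 582/43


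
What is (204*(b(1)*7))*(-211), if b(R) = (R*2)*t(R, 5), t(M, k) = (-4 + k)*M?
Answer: -602616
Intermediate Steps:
t(M, k) = M*(-4 + k)
b(R) = 2*R² (b(R) = (R*2)*(R*(-4 + 5)) = (2*R)*(R*1) = (2*R)*R = 2*R²)
(204*(b(1)*7))*(-211) = (204*((2*1²)*7))*(-211) = (204*((2*1)*7))*(-211) = (204*(2*7))*(-211) = (204*14)*(-211) = 2856*(-211) = -602616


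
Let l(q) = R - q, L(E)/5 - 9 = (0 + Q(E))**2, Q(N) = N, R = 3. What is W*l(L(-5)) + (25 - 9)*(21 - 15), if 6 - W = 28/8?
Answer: -643/2 ≈ -321.50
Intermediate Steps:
L(E) = 45 + 5*E**2 (L(E) = 45 + 5*(0 + E)**2 = 45 + 5*E**2)
W = 5/2 (W = 6 - 28/8 = 6 - 1*7/2 = 6 - 7/2 = 5/2 ≈ 2.5000)
l(q) = 3 - q
W*l(L(-5)) + (25 - 9)*(21 - 15) = 5*(3 - (45 + 5*(-5)**2))/2 + (25 - 9)*(21 - 15) = 5*(3 - (45 + 5*25))/2 + 16*6 = 5*(3 - (45 + 125))/2 + 96 = 5*(3 - 1*170)/2 + 96 = 5*(3 - 170)/2 + 96 = (5/2)*(-167) + 96 = -835/2 + 96 = -643/2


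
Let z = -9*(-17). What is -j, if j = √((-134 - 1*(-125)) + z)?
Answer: -12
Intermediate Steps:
z = 153
j = 12 (j = √((-134 - 1*(-125)) + 153) = √((-134 + 125) + 153) = √(-9 + 153) = √144 = 12)
-j = -1*12 = -12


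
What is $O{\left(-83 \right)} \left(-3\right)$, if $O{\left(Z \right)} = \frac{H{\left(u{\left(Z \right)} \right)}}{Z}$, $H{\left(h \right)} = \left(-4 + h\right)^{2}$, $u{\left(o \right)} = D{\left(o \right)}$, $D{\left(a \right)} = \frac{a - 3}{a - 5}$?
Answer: $\frac{53067}{160688} \approx 0.33025$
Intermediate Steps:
$D{\left(a \right)} = \frac{-3 + a}{-5 + a}$
$u{\left(o \right)} = \frac{-3 + o}{-5 + o}$
$O{\left(Z \right)} = \frac{\left(-4 + \frac{-3 + Z}{-5 + Z}\right)^{2}}{Z}$
$O{\left(-83 \right)} \left(-3\right) = \frac{\left(-17 + 3 \left(-83\right)\right)^{2}}{\left(-83\right) \left(-5 - 83\right)^{2}} \left(-3\right) = - \frac{\left(-17 - 249\right)^{2}}{83 \cdot 7744} \left(-3\right) = \left(- \frac{1}{83}\right) \left(-266\right)^{2} \cdot \frac{1}{7744} \left(-3\right) = \left(- \frac{1}{83}\right) 70756 \cdot \frac{1}{7744} \left(-3\right) = \left(- \frac{17689}{160688}\right) \left(-3\right) = \frac{53067}{160688}$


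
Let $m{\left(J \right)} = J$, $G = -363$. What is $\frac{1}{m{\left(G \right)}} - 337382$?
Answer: $- \frac{122469667}{363} \approx -3.3738 \cdot 10^{5}$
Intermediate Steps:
$\frac{1}{m{\left(G \right)}} - 337382 = \frac{1}{-363} - 337382 = - \frac{1}{363} - 337382 = - \frac{122469667}{363}$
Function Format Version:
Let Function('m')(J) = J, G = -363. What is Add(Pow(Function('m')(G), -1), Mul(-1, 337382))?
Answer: Rational(-122469667, 363) ≈ -3.3738e+5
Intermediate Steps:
Add(Pow(Function('m')(G), -1), Mul(-1, 337382)) = Add(Pow(-363, -1), Mul(-1, 337382)) = Add(Rational(-1, 363), -337382) = Rational(-122469667, 363)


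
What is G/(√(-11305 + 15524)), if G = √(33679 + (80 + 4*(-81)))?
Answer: 3*√15673585/4219 ≈ 2.8151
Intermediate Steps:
G = 3*√3715 (G = √(33679 + (80 - 324)) = √(33679 - 244) = √33435 = 3*√3715 ≈ 182.85)
G/(√(-11305 + 15524)) = (3*√3715)/(√(-11305 + 15524)) = (3*√3715)/(√4219) = (3*√3715)*(√4219/4219) = 3*√15673585/4219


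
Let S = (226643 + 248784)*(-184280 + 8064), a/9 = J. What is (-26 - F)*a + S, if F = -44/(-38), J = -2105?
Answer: -1591769264788/19 ≈ -8.3777e+10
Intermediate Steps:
F = 22/19 (F = -44*(-1/38) = 22/19 ≈ 1.1579)
a = -18945 (a = 9*(-2105) = -18945)
S = -83777844232 (S = 475427*(-176216) = -83777844232)
(-26 - F)*a + S = (-26 - 1*22/19)*(-18945) - 83777844232 = (-26 - 22/19)*(-18945) - 83777844232 = -516/19*(-18945) - 83777844232 = 9775620/19 - 83777844232 = -1591769264788/19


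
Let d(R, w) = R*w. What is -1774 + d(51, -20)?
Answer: -2794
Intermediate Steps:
-1774 + d(51, -20) = -1774 + 51*(-20) = -1774 - 1020 = -2794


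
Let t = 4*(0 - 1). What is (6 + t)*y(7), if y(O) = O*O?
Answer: 98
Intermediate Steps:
y(O) = O²
t = -4 (t = 4*(-1) = -4)
(6 + t)*y(7) = (6 - 4)*7² = 2*49 = 98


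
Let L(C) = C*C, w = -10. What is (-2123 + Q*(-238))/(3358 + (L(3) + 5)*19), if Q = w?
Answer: 257/3624 ≈ 0.070916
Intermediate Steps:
Q = -10
L(C) = C²
(-2123 + Q*(-238))/(3358 + (L(3) + 5)*19) = (-2123 - 10*(-238))/(3358 + (3² + 5)*19) = (-2123 + 2380)/(3358 + (9 + 5)*19) = 257/(3358 + 14*19) = 257/(3358 + 266) = 257/3624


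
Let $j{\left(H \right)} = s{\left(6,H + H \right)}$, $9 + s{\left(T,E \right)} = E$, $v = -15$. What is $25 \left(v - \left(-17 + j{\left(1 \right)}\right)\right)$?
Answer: $225$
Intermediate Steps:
$s{\left(T,E \right)} = -9 + E$
$j{\left(H \right)} = -9 + 2 H$ ($j{\left(H \right)} = -9 + \left(H + H\right) = -9 + 2 H$)
$25 \left(v - \left(-17 + j{\left(1 \right)}\right)\right) = 25 \left(-15 + \left(17 - \left(-9 + 2 \cdot 1\right)\right)\right) = 25 \left(-15 + \left(17 - \left(-9 + 2\right)\right)\right) = 25 \left(-15 + \left(17 - -7\right)\right) = 25 \left(-15 + \left(17 + 7\right)\right) = 25 \left(-15 + 24\right) = 25 \cdot 9 = 225$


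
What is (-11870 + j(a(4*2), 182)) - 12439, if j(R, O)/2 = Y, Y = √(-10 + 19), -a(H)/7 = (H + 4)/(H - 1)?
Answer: -24303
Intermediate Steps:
a(H) = -7*(4 + H)/(-1 + H) (a(H) = -7*(H + 4)/(H - 1) = -7*(4 + H)/(-1 + H))
Y = 3 (Y = √9 = 3)
j(R, O) = 6 (j(R, O) = 2*3 = 6)
(-11870 + j(a(4*2), 182)) - 12439 = (-11870 + 6) - 12439 = -11864 - 12439 = -24303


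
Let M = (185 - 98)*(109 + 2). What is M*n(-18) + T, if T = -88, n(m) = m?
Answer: -173914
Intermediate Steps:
M = 9657 (M = 87*111 = 9657)
M*n(-18) + T = 9657*(-18) - 88 = -173826 - 88 = -173914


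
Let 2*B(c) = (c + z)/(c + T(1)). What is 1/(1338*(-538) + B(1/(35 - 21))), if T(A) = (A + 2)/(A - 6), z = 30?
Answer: -74/53270561 ≈ -1.3891e-6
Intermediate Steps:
T(A) = (2 + A)/(-6 + A)
B(c) = (30 + c)/(2*(-⅗ + c)) (B(c) = ((c + 30)/(c + (2 + 1)/(-6 + 1)))/2 = ((30 + c)/(c + 3/(-5)))/2 = ((30 + c)/(c - ⅕*3))/2 = ((30 + c)/(c - ⅗))/2 = ((30 + c)/(-⅗ + c))/2 = (30 + c)/(2*(-⅗ + c)))
1/(1338*(-538) + B(1/(35 - 21))) = 1/(1338*(-538) + 5*(30 + 1/(35 - 21))/(2*(-3 + 5/(35 - 21)))) = 1/(-719844 + 5*(30 + 1/14)/(2*(-3 + 5/14))) = 1/(-719844 + 5*(30 + 1/14)/(2*(-3 + 5*(1/14)))) = 1/(-719844 + (5/2)*(421/14)/(-3 + 5/14)) = 1/(-719844 + (5/2)*(421/14)/(-37/14)) = 1/(-719844 + (5/2)*(-14/37)*(421/14)) = 1/(-719844 - 2105/74) = 1/(-53270561/74) = -74/53270561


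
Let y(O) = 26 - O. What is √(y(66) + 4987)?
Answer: √4947 ≈ 70.335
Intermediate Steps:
√(y(66) + 4987) = √((26 - 1*66) + 4987) = √((26 - 66) + 4987) = √(-40 + 4987) = √4947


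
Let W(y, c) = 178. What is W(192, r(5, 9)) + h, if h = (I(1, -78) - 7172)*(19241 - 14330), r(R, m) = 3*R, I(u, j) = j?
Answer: -35604572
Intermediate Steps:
h = -35604750 (h = (-78 - 7172)*(19241 - 14330) = -7250*4911 = -35604750)
W(192, r(5, 9)) + h = 178 - 35604750 = -35604572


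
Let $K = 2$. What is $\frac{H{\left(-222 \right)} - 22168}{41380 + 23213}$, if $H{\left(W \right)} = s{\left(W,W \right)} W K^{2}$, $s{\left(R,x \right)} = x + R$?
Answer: $\frac{372104}{64593} \approx 5.7607$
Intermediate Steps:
$s{\left(R,x \right)} = R + x$
$H{\left(W \right)} = 8 W^{2}$ ($H{\left(W \right)} = \left(W + W\right) W 2^{2} = 2 W W 4 = 2 W^{2} \cdot 4 = 8 W^{2}$)
$\frac{H{\left(-222 \right)} - 22168}{41380 + 23213} = \frac{8 \left(-222\right)^{2} - 22168}{41380 + 23213} = \frac{8 \cdot 49284 - 22168}{64593} = \left(394272 - 22168\right) \frac{1}{64593} = 372104 \cdot \frac{1}{64593} = \frac{372104}{64593}$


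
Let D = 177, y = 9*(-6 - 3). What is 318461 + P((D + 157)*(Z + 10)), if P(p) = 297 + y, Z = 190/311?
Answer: 318677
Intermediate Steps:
y = -81 (y = 9*(-9) = -81)
Z = 190/311 (Z = 190*(1/311) = 190/311 ≈ 0.61093)
P(p) = 216 (P(p) = 297 - 81 = 216)
318461 + P((D + 157)*(Z + 10)) = 318461 + 216 = 318677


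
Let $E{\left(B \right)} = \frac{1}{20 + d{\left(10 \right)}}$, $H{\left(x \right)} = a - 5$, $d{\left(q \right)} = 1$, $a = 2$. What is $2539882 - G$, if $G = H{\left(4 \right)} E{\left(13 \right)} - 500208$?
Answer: $\frac{21280631}{7} \approx 3.0401 \cdot 10^{6}$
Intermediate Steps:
$H{\left(x \right)} = -3$ ($H{\left(x \right)} = 2 - 5 = -3$)
$E{\left(B \right)} = \frac{1}{21}$ ($E{\left(B \right)} = \frac{1}{20 + 1} = \frac{1}{21}$)
$G = - \frac{3501457}{7}$ ($G = \left(-3\right) \frac{1}{21} - 500208 = - \frac{1}{7} - 500208 = - \frac{3501457}{7} \approx -5.0021 \cdot 10^{5}$)
$2539882 - G = 2539882 - - \frac{3501457}{7} = 2539882 + \frac{3501457}{7} = \frac{21280631}{7}$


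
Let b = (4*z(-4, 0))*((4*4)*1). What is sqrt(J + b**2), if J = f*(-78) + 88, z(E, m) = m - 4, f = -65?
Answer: sqrt(70694) ≈ 265.88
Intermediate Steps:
z(E, m) = -4 + m
b = -256 (b = (4*(-4 + 0))*((4*4)*1) = (4*(-4))*(16*1) = -16*16 = -256)
J = 5158 (J = -65*(-78) + 88 = 5070 + 88 = 5158)
sqrt(J + b**2) = sqrt(5158 + (-256)**2) = sqrt(5158 + 65536) = sqrt(70694)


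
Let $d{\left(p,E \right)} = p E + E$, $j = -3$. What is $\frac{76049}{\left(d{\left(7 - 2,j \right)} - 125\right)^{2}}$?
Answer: $\frac{76049}{20449} \approx 3.719$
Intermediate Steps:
$d{\left(p,E \right)} = E + E p$ ($d{\left(p,E \right)} = E p + E = E + E p$)
$\frac{76049}{\left(d{\left(7 - 2,j \right)} - 125\right)^{2}} = \frac{76049}{\left(- 3 \left(1 + \left(7 - 2\right)\right) - 125\right)^{2}} = \frac{76049}{\left(- 3 \left(1 + 5\right) - 125\right)^{2}} = \frac{76049}{\left(\left(-3\right) 6 - 125\right)^{2}} = \frac{76049}{\left(-18 - 125\right)^{2}} = \frac{76049}{\left(-143\right)^{2}} = \frac{76049}{20449}$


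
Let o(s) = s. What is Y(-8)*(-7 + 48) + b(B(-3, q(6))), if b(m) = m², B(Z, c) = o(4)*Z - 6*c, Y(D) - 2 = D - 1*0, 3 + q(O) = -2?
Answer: 78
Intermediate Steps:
q(O) = -5 (q(O) = -3 - 2 = -5)
Y(D) = 2 + D (Y(D) = 2 + (D - 1*0) = 2 + (D + 0) = 2 + D)
B(Z, c) = -6*c + 4*Z (B(Z, c) = 4*Z - 6*c = -6*c + 4*Z)
Y(-8)*(-7 + 48) + b(B(-3, q(6))) = (2 - 8)*(-7 + 48) + (-6*(-5) + 4*(-3))² = -6*41 + (30 - 12)² = -246 + 18² = -246 + 324 = 78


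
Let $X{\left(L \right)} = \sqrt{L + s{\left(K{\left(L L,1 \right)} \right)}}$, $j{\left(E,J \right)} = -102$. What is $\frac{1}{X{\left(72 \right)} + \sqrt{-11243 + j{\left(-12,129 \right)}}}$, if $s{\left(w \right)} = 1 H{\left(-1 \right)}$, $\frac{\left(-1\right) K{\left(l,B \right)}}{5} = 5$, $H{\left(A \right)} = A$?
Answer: $\frac{1}{\sqrt{71} + i \sqrt{11345}} \approx 0.0007381 - 0.0093301 i$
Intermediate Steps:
$K{\left(l,B \right)} = -25$ ($K{\left(l,B \right)} = \left(-5\right) 5 = -25$)
$s{\left(w \right)} = -1$ ($s{\left(w \right)} = 1 \left(-1\right) = -1$)
$X{\left(L \right)} = \sqrt{-1 + L}$ ($X{\left(L \right)} = \sqrt{L - 1} = \sqrt{-1 + L}$)
$\frac{1}{X{\left(72 \right)} + \sqrt{-11243 + j{\left(-12,129 \right)}}} = \frac{1}{\sqrt{-1 + 72} + \sqrt{-11243 - 102}} = \frac{1}{\sqrt{71} + \sqrt{-11345}} = \frac{1}{\sqrt{71} + i \sqrt{11345}}$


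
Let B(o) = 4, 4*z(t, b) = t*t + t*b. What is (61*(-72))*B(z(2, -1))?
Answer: -17568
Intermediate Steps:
z(t, b) = t²/4 + b*t/4 (z(t, b) = (t*t + t*b)/4 = (t² + b*t)/4 = t²/4 + b*t/4)
(61*(-72))*B(z(2, -1)) = (61*(-72))*4 = -4392*4 = -17568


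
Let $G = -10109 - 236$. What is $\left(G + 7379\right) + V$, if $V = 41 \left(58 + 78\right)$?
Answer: $2610$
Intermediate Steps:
$G = -10345$
$V = 5576$ ($V = 41 \cdot 136 = 5576$)
$\left(G + 7379\right) + V = \left(-10345 + 7379\right) + 5576 = -2966 + 5576 = 2610$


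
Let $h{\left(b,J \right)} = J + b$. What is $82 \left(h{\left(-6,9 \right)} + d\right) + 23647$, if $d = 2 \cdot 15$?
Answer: $26353$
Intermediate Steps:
$d = 30$
$82 \left(h{\left(-6,9 \right)} + d\right) + 23647 = 82 \left(\left(9 - 6\right) + 30\right) + 23647 = 82 \left(3 + 30\right) + 23647 = 82 \cdot 33 + 23647 = 2706 + 23647 = 26353$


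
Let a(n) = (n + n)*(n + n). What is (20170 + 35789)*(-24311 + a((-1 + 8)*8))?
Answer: -658469553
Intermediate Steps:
a(n) = 4*n**2 (a(n) = (2*n)*(2*n) = 4*n**2)
(20170 + 35789)*(-24311 + a((-1 + 8)*8)) = (20170 + 35789)*(-24311 + 4*((-1 + 8)*8)**2) = 55959*(-24311 + 4*(7*8)**2) = 55959*(-24311 + 4*56**2) = 55959*(-24311 + 4*3136) = 55959*(-24311 + 12544) = 55959*(-11767) = -658469553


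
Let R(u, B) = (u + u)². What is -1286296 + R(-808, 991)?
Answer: 1325160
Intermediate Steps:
R(u, B) = 4*u² (R(u, B) = (2*u)² = 4*u²)
-1286296 + R(-808, 991) = -1286296 + 4*(-808)² = -1286296 + 4*652864 = -1286296 + 2611456 = 1325160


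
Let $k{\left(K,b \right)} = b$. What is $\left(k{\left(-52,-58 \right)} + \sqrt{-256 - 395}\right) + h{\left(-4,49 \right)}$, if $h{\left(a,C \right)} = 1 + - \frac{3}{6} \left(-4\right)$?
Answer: $-55 + i \sqrt{651} \approx -55.0 + 25.515 i$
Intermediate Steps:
$h{\left(a,C \right)} = 3$ ($h{\left(a,C \right)} = 1 + \left(-3\right) \frac{1}{6} \left(-4\right) = 1 - -2 = 1 + 2 = 3$)
$\left(k{\left(-52,-58 \right)} + \sqrt{-256 - 395}\right) + h{\left(-4,49 \right)} = \left(-58 + \sqrt{-256 - 395}\right) + 3 = \left(-58 + \sqrt{-651}\right) + 3 = \left(-58 + i \sqrt{651}\right) + 3 = -55 + i \sqrt{651}$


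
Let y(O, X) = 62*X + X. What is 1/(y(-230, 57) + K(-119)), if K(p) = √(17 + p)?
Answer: 1197/4298461 - I*√102/12895383 ≈ 0.00027847 - 7.8319e-7*I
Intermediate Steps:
y(O, X) = 63*X
1/(y(-230, 57) + K(-119)) = 1/(63*57 + √(17 - 119)) = 1/(3591 + √(-102)) = 1/(3591 + I*√102)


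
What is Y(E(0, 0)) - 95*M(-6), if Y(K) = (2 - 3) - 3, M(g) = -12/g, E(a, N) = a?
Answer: -194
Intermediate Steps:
Y(K) = -4 (Y(K) = -1 - 3 = -4)
Y(E(0, 0)) - 95*M(-6) = -4 - (-1140)/(-6) = -4 - (-1140)*(-1)/6 = -4 - 95*2 = -4 - 190 = -194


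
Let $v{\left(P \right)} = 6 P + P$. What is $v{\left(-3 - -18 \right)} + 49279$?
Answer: $49384$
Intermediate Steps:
$v{\left(P \right)} = 7 P$
$v{\left(-3 - -18 \right)} + 49279 = 7 \left(-3 - -18\right) + 49279 = 7 \left(-3 + 18\right) + 49279 = 7 \cdot 15 + 49279 = 105 + 49279 = 49384$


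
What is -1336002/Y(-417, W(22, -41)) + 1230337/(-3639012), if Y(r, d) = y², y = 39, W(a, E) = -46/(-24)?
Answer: -41569219253/47307156 ≈ -878.71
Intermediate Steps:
W(a, E) = 23/12 (W(a, E) = -46*(-1/24) = 23/12)
Y(r, d) = 1521 (Y(r, d) = 39² = 1521)
-1336002/Y(-417, W(22, -41)) + 1230337/(-3639012) = -1336002/1521 + 1230337/(-3639012) = -1336002*1/1521 + 1230337*(-1/3639012) = -445334/507 - 1230337/3639012 = -41569219253/47307156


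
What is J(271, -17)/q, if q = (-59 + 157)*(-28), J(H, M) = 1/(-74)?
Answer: 1/203056 ≈ 4.9247e-6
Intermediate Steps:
J(H, M) = -1/74
q = -2744 (q = 98*(-28) = -2744)
J(271, -17)/q = -1/74/(-2744) = -1/74*(-1/2744) = 1/203056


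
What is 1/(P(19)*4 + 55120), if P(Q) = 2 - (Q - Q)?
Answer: 1/55128 ≈ 1.8140e-5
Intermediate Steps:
P(Q) = 2 (P(Q) = 2 - 1*0 = 2 + 0 = 2)
1/(P(19)*4 + 55120) = 1/(2*4 + 55120) = 1/(8 + 55120) = 1/55128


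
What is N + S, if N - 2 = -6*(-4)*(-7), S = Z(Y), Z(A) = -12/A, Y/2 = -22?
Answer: -1823/11 ≈ -165.73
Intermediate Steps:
Y = -44 (Y = 2*(-22) = -44)
S = 3/11 (S = -12/(-44) = -12*(-1/44) = 3/11 ≈ 0.27273)
N = -166 (N = 2 - 6*(-4)*(-7) = 2 + 24*(-7) = 2 - 168 = -166)
N + S = -166 + 3/11 = -1823/11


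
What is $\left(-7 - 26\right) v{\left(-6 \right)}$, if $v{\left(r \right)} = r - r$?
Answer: $0$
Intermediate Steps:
$v{\left(r \right)} = 0$
$\left(-7 - 26\right) v{\left(-6 \right)} = \left(-7 - 26\right) 0 = \left(-33\right) 0 = 0$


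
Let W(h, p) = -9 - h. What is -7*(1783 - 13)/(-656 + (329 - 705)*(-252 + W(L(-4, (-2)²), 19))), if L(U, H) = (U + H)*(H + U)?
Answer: -1239/9748 ≈ -0.12710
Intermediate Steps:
L(U, H) = (H + U)² (L(U, H) = (H + U)*(H + U) = (H + U)²)
-7*(1783 - 13)/(-656 + (329 - 705)*(-252 + W(L(-4, (-2)²), 19))) = -7*(1783 - 13)/(-656 + (329 - 705)*(-252 + (-9 - ((-2)² - 4)²))) = -12390/(-656 - 376*(-252 + (-9 - (4 - 4)²))) = -12390/(-656 - 376*(-252 + (-9 - 1*0²))) = -12390/(-656 - 376*(-252 + (-9 - 1*0))) = -12390/(-656 - 376*(-252 + (-9 + 0))) = -12390/(-656 - 376*(-252 - 9)) = -12390/(-656 - 376*(-261)) = -12390/(-656 + 98136) = -12390/97480 = -7*177/9748 = -1239/9748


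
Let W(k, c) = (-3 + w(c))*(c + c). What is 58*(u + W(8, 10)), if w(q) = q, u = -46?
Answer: 5452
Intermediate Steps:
W(k, c) = 2*c*(-3 + c) (W(k, c) = (-3 + c)*(c + c) = (-3 + c)*(2*c) = 2*c*(-3 + c))
58*(u + W(8, 10)) = 58*(-46 + 2*10*(-3 + 10)) = 58*(-46 + 2*10*7) = 58*(-46 + 140) = 58*94 = 5452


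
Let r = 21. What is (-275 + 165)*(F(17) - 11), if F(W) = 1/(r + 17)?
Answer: 22935/19 ≈ 1207.1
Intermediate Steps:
F(W) = 1/38 (F(W) = 1/(21 + 17) = 1/38)
(-275 + 165)*(F(17) - 11) = (-275 + 165)*(1/38 - 11) = -110*(-417/38) = 22935/19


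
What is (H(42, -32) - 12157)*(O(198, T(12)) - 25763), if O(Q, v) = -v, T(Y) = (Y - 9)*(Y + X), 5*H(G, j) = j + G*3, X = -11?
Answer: 1563764306/5 ≈ 3.1275e+8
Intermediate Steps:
H(G, j) = j/5 + 3*G/5 (H(G, j) = (j + G*3)/5 = (j + 3*G)/5 = j/5 + 3*G/5)
T(Y) = (-11 + Y)*(-9 + Y) (T(Y) = (Y - 9)*(Y - 11) = (-9 + Y)*(-11 + Y) = (-11 + Y)*(-9 + Y))
(H(42, -32) - 12157)*(O(198, T(12)) - 25763) = (((⅕)*(-32) + (⅗)*42) - 12157)*(-(99 + 12² - 20*12) - 25763) = ((-32/5 + 126/5) - 12157)*(-(99 + 144 - 240) - 25763) = (94/5 - 12157)*(-1*3 - 25763) = -60691*(-3 - 25763)/5 = -60691/5*(-25766) = 1563764306/5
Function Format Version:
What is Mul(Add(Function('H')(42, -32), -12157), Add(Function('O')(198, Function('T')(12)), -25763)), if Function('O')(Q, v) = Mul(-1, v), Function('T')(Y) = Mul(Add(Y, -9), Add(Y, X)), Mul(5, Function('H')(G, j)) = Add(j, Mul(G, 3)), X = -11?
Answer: Rational(1563764306, 5) ≈ 3.1275e+8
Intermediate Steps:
Function('H')(G, j) = Add(Mul(Rational(1, 5), j), Mul(Rational(3, 5), G)) (Function('H')(G, j) = Mul(Rational(1, 5), Add(j, Mul(G, 3))) = Mul(Rational(1, 5), Add(j, Mul(3, G))) = Add(Mul(Rational(1, 5), j), Mul(Rational(3, 5), G)))
Function('T')(Y) = Mul(Add(-11, Y), Add(-9, Y)) (Function('T')(Y) = Mul(Add(Y, -9), Add(Y, -11)) = Mul(Add(-9, Y), Add(-11, Y)) = Mul(Add(-11, Y), Add(-9, Y)))
Mul(Add(Function('H')(42, -32), -12157), Add(Function('O')(198, Function('T')(12)), -25763)) = Mul(Add(Add(Mul(Rational(1, 5), -32), Mul(Rational(3, 5), 42)), -12157), Add(Mul(-1, Add(99, Pow(12, 2), Mul(-20, 12))), -25763)) = Mul(Add(Add(Rational(-32, 5), Rational(126, 5)), -12157), Add(Mul(-1, Add(99, 144, -240)), -25763)) = Mul(Add(Rational(94, 5), -12157), Add(Mul(-1, 3), -25763)) = Mul(Rational(-60691, 5), Add(-3, -25763)) = Mul(Rational(-60691, 5), -25766) = Rational(1563764306, 5)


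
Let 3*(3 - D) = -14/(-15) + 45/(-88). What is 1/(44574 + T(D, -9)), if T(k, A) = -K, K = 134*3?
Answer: 1/44172 ≈ 2.2639e-5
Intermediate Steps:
D = 11323/3960 (D = 3 - (-14/(-15) + 45/(-88))/3 = 3 - (-14*(-1/15) + 45*(-1/88))/3 = 3 - (14/15 - 45/88)/3 = 3 - 1/3*557/1320 = 3 - 557/3960 = 11323/3960 ≈ 2.8593)
K = 402
T(k, A) = -402 (T(k, A) = -1*402 = -402)
1/(44574 + T(D, -9)) = 1/(44574 - 402) = 1/44172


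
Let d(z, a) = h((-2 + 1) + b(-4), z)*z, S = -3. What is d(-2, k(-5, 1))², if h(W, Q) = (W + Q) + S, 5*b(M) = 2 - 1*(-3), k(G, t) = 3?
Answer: 100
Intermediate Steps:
b(M) = 1 (b(M) = (2 - 1*(-3))/5 = (2 + 3)/5 = (⅕)*5 = 1)
h(W, Q) = -3 + Q + W (h(W, Q) = (W + Q) - 3 = (Q + W) - 3 = -3 + Q + W)
d(z, a) = z*(-3 + z) (d(z, a) = (-3 + z + ((-2 + 1) + 1))*z = (-3 + z + (-1 + 1))*z = (-3 + z + 0)*z = (-3 + z)*z = z*(-3 + z))
d(-2, k(-5, 1))² = (-2*(-3 - 2))² = (-2*(-5))² = 10² = 100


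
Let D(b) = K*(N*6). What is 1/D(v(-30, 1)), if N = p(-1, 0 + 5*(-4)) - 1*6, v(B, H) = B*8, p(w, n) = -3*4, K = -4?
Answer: 1/432 ≈ 0.0023148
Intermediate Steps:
p(w, n) = -12
v(B, H) = 8*B
N = -18 (N = -12 - 1*6 = -12 - 6 = -18)
D(b) = 432 (D(b) = -(-72)*6 = -4*(-108) = 432)
1/D(v(-30, 1)) = 1/432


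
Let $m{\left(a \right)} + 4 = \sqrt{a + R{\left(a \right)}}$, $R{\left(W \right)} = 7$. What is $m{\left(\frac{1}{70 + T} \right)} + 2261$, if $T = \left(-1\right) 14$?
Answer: $2257 + \frac{\sqrt{5502}}{28} \approx 2259.6$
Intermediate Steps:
$T = -14$
$m{\left(a \right)} = -4 + \sqrt{7 + a}$ ($m{\left(a \right)} = -4 + \sqrt{a + 7} = -4 + \sqrt{7 + a}$)
$m{\left(\frac{1}{70 + T} \right)} + 2261 = \left(-4 + \sqrt{7 + \frac{1}{70 - 14}}\right) + 2261 = \left(-4 + \sqrt{7 + \frac{1}{56}}\right) + 2261 = \left(-4 + \sqrt{\frac{393}{56}}\right) + 2261 = \left(-4 + \frac{\sqrt{5502}}{28}\right) + 2261 = 2257 + \frac{\sqrt{5502}}{28}$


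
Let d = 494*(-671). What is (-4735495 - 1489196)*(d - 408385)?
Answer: 4605393658569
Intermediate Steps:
d = -331474
(-4735495 - 1489196)*(d - 408385) = (-4735495 - 1489196)*(-331474 - 408385) = -6224691*(-739859) = 4605393658569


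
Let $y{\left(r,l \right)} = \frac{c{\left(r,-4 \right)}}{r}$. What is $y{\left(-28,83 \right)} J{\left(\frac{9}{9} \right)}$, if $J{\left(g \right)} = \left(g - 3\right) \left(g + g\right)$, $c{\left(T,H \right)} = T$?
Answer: $-4$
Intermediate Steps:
$J{\left(g \right)} = 2 g \left(-3 + g\right)$ ($J{\left(g \right)} = \left(-3 + g\right) 2 g = 2 g \left(-3 + g\right)$)
$y{\left(r,l \right)} = 1$ ($y{\left(r,l \right)} = \frac{r}{r} = 1$)
$y{\left(-28,83 \right)} J{\left(\frac{9}{9} \right)} = 1 \cdot 2 \cdot \frac{9}{9} \left(-3 + \frac{9}{9}\right) = 1 \cdot 2 \cdot 9 \cdot \frac{1}{9} \left(-3 + 9 \cdot \frac{1}{9}\right) = 1 \cdot 2 \cdot 1 \left(-3 + 1\right) = 1 \cdot 2 \cdot 1 \left(-2\right) = 1 \left(-4\right) = -4$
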